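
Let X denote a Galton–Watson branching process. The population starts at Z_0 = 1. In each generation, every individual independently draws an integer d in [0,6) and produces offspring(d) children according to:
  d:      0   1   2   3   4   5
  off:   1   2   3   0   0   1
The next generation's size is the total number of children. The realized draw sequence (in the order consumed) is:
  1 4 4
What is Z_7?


0

gen 0: Z_0=1, draws=[1], offspring=[2], Z_1=2
gen 1: Z_1=2, draws=[4, 4], offspring=[0, 0], Z_2=0
gen 2: Z_2=0, draws=[], offspring=[], Z_3=0
gen 3: Z_3=0, draws=[], offspring=[], Z_4=0
gen 4: Z_4=0, draws=[], offspring=[], Z_5=0
gen 5: Z_5=0, draws=[], offspring=[], Z_6=0
gen 6: Z_6=0, draws=[], offspring=[], Z_7=0


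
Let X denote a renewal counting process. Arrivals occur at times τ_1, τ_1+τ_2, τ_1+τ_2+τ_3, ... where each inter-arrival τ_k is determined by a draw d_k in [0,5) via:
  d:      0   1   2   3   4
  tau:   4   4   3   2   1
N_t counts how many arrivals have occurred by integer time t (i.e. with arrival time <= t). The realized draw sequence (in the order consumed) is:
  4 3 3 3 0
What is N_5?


draw d_1=4: τ_1=1, arrival time A_1=1
draw d_2=3: τ_2=2, arrival time A_2=3
draw d_3=3: τ_3=2, arrival time A_3=5
draw d_4=3: τ_4=2, arrival time A_4=7
draw d_5=0: τ_5=4, arrival time A_5=11
N_t over t=0..5: 0:0 1:1 2:1 3:2 4:2 5:3

3


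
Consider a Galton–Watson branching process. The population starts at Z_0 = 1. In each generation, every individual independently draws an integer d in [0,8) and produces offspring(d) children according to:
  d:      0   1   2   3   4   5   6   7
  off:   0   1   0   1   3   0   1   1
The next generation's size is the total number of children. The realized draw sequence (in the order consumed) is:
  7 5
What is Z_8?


gen 0: Z_0=1, draws=[7], offspring=[1], Z_1=1
gen 1: Z_1=1, draws=[5], offspring=[0], Z_2=0
gen 2: Z_2=0, draws=[], offspring=[], Z_3=0
gen 3: Z_3=0, draws=[], offspring=[], Z_4=0
gen 4: Z_4=0, draws=[], offspring=[], Z_5=0
gen 5: Z_5=0, draws=[], offspring=[], Z_6=0
gen 6: Z_6=0, draws=[], offspring=[], Z_7=0
gen 7: Z_7=0, draws=[], offspring=[], Z_8=0

0


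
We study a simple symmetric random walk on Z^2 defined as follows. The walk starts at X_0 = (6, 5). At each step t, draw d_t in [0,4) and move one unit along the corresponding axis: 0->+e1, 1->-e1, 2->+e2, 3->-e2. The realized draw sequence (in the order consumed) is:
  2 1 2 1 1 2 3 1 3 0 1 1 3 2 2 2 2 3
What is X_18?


(1, 8)

t=0: X=(6, 5), d=2 → +e2, X_1=(6, 6)
t=1: X=(6, 6), d=1 → -e1, X_2=(5, 6)
t=2: X=(5, 6), d=2 → +e2, X_3=(5, 7)
t=3: X=(5, 7), d=1 → -e1, X_4=(4, 7)
t=4: X=(4, 7), d=1 → -e1, X_5=(3, 7)
t=5: X=(3, 7), d=2 → +e2, X_6=(3, 8)
t=6: X=(3, 8), d=3 → -e2, X_7=(3, 7)
t=7: X=(3, 7), d=1 → -e1, X_8=(2, 7)
t=8: X=(2, 7), d=3 → -e2, X_9=(2, 6)
t=9: X=(2, 6), d=0 → +e1, X_10=(3, 6)
t=10: X=(3, 6), d=1 → -e1, X_11=(2, 6)
t=11: X=(2, 6), d=1 → -e1, X_12=(1, 6)
t=12: X=(1, 6), d=3 → -e2, X_13=(1, 5)
t=13: X=(1, 5), d=2 → +e2, X_14=(1, 6)
t=14: X=(1, 6), d=2 → +e2, X_15=(1, 7)
t=15: X=(1, 7), d=2 → +e2, X_16=(1, 8)
t=16: X=(1, 8), d=2 → +e2, X_17=(1, 9)
t=17: X=(1, 9), d=3 → -e2, X_18=(1, 8)


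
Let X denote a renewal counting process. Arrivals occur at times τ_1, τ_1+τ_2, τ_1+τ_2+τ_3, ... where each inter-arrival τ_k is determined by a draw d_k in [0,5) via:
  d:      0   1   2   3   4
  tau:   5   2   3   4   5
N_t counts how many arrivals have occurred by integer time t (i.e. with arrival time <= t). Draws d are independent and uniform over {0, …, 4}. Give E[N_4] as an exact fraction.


Inter-arrival values over d=0..4: [5, 2, 3, 4, 5]
Each d has probability 1/5, so the pmf of τ is: f(2) = 1/5, f(3) = 1/5, f(4) = 1/5, f(5) = 2/5
Renewal equation for m(n) = E[N_n]: condition on τ_1 = k (if k <= n, one arrival plus a fresh copy on the remaining n−k steps): m(n) = F(n) + Σ_{k<=n} f(k)·m(n−k), where F(n) = P(τ <= n) and m(0) = 0
m(1) = F(1) = 0
m(2) = F(2) = 1/5
m(3) = F(3) = 2/5
m(4) = F(4) + f(2)·m(2) = 3/5 + 1/5·1/5 = 16/25
E[N_4] = m(4) = 16/25

16/25


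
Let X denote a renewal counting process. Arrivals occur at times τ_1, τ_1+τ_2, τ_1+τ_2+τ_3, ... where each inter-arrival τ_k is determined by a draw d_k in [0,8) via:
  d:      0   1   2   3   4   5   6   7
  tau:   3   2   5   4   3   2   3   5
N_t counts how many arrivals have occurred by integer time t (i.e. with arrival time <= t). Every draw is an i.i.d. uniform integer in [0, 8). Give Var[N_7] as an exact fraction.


5823/16384

Inter-arrival values over d=0..7: [3, 2, 5, 4, 3, 2, 3, 5]
Each d has probability 1/8, so the pmf of τ is: f(2) = 1/4, f(3) = 3/8, f(4) = 1/8, f(5) = 1/4
Let p_n(j) = P(N_n = j), with p_0 = [1]. Condition on τ_1: p_n(0) = P(τ > n), and for j >= 1, p_n(j) = Σ_{k<=n} f(k)·p_{n−k}(j−1)
p_1 = [1]  (j = 0)
p_2 = [3/4, 1/4]  (j = 0..1)
p_3 = [3/8, 5/8]  (j = 0..1)
p_4 = [1/4, 11/16, 1/16]  (j = 0..2)
p_5 = [0, 3/4, 1/4]  (j = 0..2)
p_6 = [0, 35/64, 7/16, 1/64]  (j = 0..3)
p_7 = [0, 21/64, 75/128, 11/128]  (j = 0..3)
E[N_7] = Σ j·p_7(j) = 225/128;  E[N_7²] = Σ j²·p_7(j) = 441/128
Var[N_7] = 441/128 − (225/128)² = 5823/16384


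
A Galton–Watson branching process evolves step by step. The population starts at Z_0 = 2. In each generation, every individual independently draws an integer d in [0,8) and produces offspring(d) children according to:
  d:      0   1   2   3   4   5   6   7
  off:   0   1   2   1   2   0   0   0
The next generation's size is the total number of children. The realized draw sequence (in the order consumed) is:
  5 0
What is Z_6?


gen 0: Z_0=2, draws=[5, 0], offspring=[0, 0], Z_1=0
gen 1: Z_1=0, draws=[], offspring=[], Z_2=0
gen 2: Z_2=0, draws=[], offspring=[], Z_3=0
gen 3: Z_3=0, draws=[], offspring=[], Z_4=0
gen 4: Z_4=0, draws=[], offspring=[], Z_5=0
gen 5: Z_5=0, draws=[], offspring=[], Z_6=0

0


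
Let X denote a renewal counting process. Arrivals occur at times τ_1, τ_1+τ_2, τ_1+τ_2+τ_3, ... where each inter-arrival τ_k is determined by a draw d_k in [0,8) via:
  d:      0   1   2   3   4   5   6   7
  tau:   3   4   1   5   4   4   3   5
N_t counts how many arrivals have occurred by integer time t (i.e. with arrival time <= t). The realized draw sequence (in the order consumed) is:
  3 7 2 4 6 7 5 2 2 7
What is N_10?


2

draw d_1=3: τ_1=5, arrival time A_1=5
draw d_2=7: τ_2=5, arrival time A_2=10
draw d_3=2: τ_3=1, arrival time A_3=11
draw d_4=4: τ_4=4, arrival time A_4=15
draw d_5=6: τ_5=3, arrival time A_5=18
draw d_6=7: τ_6=5, arrival time A_6=23
draw d_7=5: τ_7=4, arrival time A_7=27
draw d_8=2: τ_8=1, arrival time A_8=28
draw d_9=2: τ_9=1, arrival time A_9=29
draw d_10=7: τ_10=5, arrival time A_10=34
N_t over t=0..10: 0:0 1:0 2:0 3:0 4:0 5:1 6:1 7:1 8:1 9:1 10:2


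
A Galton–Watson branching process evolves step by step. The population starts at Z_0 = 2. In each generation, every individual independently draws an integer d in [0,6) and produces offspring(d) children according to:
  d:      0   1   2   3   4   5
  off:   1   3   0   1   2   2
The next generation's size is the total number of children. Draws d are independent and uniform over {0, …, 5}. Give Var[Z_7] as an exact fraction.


5503707/8192

Outcome values over d=0..5: [1, 3, 0, 1, 2, 2]
Σy = 9, Σy² = 19, M = 6
μ = 9/6 = 3/2,  σ² = 19/6 − (3/2)² = 11/12
V_0 = 0, E_0 = 2
V_1 = 11/12·E_0 + (3/2)²·V_0 = 11/6;  E_1 = 3
V_2 = 11/12·E_1 + (3/2)²·V_1 = 55/8;  E_2 = 9/2
V_3 = 11/12·E_2 + (3/2)²·V_2 = 627/32;  E_3 = 27/4
V_4 = 11/12·E_3 + (3/2)²·V_3 = 6435/128;  E_4 = 81/8
V_5 = 11/12·E_4 + (3/2)²·V_4 = 62667/512;  E_5 = 243/16
V_6 = 11/12·E_5 + (3/2)²·V_5 = 592515/2048;  E_6 = 729/32
V_7 = 11/12·E_6 + (3/2)²·V_6 = 5503707/8192;  E_7 = 2187/64


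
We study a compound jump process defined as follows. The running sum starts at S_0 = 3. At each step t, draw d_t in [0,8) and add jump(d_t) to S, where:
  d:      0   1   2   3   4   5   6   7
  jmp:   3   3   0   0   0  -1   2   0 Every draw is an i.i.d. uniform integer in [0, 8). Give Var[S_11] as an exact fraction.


Outcome values over d=0..7: [3, 3, 0, 0, 0, -1, 2, 0]
Σy = 7, Σy² = 23, M = 8
μ = 7/8 = 7/8,  σ² = 23/8 − (7/8)² = 135/64
Independent increments: Var[S_11] = 11·σ² = 11·(135/64) = 1485/64

1485/64


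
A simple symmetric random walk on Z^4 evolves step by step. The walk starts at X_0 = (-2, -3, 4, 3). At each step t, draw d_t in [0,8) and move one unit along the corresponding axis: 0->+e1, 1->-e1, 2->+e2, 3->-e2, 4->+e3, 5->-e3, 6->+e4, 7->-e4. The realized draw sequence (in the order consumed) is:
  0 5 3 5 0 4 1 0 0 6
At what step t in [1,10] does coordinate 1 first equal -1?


1

t=0: X=(-2, -3, 4, 3), d=0 → +e1, X_1=(-1, -3, 4, 3)
t=1: X=(-1, -3, 4, 3), d=5 → -e3, X_2=(-1, -3, 3, 3)
t=2: X=(-1, -3, 3, 3), d=3 → -e2, X_3=(-1, -4, 3, 3)
t=3: X=(-1, -4, 3, 3), d=5 → -e3, X_4=(-1, -4, 2, 3)
t=4: X=(-1, -4, 2, 3), d=0 → +e1, X_5=(0, -4, 2, 3)
t=5: X=(0, -4, 2, 3), d=4 → +e3, X_6=(0, -4, 3, 3)
t=6: X=(0, -4, 3, 3), d=1 → -e1, X_7=(-1, -4, 3, 3)
t=7: X=(-1, -4, 3, 3), d=0 → +e1, X_8=(0, -4, 3, 3)
t=8: X=(0, -4, 3, 3), d=0 → +e1, X_9=(1, -4, 3, 3)
t=9: X=(1, -4, 3, 3), d=6 → +e4, X_10=(1, -4, 3, 4)


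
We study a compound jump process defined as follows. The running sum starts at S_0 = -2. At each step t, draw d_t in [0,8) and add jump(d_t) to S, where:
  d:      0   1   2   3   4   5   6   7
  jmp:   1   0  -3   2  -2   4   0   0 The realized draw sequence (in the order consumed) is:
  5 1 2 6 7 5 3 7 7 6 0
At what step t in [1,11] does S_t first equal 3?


t=0: S=-2, d=5, jump=4, S_1=2
t=1: S=2, d=1, jump=0, S_2=2
t=2: S=2, d=2, jump=-3, S_3=-1
t=3: S=-1, d=6, jump=0, S_4=-1
t=4: S=-1, d=7, jump=0, S_5=-1
t=5: S=-1, d=5, jump=4, S_6=3
t=6: S=3, d=3, jump=2, S_7=5
t=7: S=5, d=7, jump=0, S_8=5
t=8: S=5, d=7, jump=0, S_9=5
t=9: S=5, d=6, jump=0, S_10=5
t=10: S=5, d=0, jump=1, S_11=6

6


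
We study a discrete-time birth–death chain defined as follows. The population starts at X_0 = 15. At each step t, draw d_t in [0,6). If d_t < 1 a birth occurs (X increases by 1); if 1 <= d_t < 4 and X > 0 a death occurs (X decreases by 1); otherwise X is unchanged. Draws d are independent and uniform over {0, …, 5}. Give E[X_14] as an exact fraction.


X can drop by at most 1 per step and X_0 = 15 > T = 14, so X_t >= 15 − t >= 1 > 0 for every t <= 14: the floor at 0 (the 'and X > 0' condition) never binds. Hence X_14 = X_0 + Σ_{t<14} Y_t with i.i.d. increments Y_t = y(d_t) ∈ {+1, −1, 0}.
Outcome values over d=0..5: [1, -1, -1, -1, 0, 0]
Σy = -2, Σy² = 4, M = 6
μ = -2/6 = -1/3,  σ² = 4/6 − (-1/3)² = 5/9
E[X_14] = 15 + 14·(-1/3) = 31/3

31/3


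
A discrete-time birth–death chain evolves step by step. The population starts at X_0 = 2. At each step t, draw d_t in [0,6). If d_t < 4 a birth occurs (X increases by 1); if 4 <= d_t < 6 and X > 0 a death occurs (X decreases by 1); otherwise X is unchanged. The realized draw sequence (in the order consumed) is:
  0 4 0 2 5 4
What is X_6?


2

t=0: X=2, d=0 → birth, X_1=3
t=1: X=3, d=4 → death, X_2=2
t=2: X=2, d=0 → birth, X_3=3
t=3: X=3, d=2 → birth, X_4=4
t=4: X=4, d=5 → death, X_5=3
t=5: X=3, d=4 → death, X_6=2


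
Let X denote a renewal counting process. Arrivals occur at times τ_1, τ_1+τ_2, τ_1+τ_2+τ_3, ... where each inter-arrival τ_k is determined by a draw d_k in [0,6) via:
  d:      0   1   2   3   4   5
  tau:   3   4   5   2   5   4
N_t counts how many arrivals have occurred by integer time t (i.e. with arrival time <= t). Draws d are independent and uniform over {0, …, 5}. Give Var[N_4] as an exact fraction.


Inter-arrival values over d=0..5: [3, 4, 5, 2, 5, 4]
Each d has probability 1/6, so the pmf of τ is: f(2) = 1/6, f(3) = 1/6, f(4) = 1/3, f(5) = 1/3
Let p_n(j) = P(N_n = j), with p_0 = [1]. Condition on τ_1: p_n(0) = P(τ > n), and for j >= 1, p_n(j) = Σ_{k<=n} f(k)·p_{n−k}(j−1)
p_1 = [1]  (j = 0)
p_2 = [5/6, 1/6]  (j = 0..1)
p_3 = [2/3, 1/3]  (j = 0..1)
p_4 = [1/3, 23/36, 1/36]  (j = 0..2)
E[N_4] = Σ j·p_4(j) = 25/36;  E[N_4²] = Σ j²·p_4(j) = 3/4
Var[N_4] = 3/4 − (25/36)² = 347/1296

347/1296


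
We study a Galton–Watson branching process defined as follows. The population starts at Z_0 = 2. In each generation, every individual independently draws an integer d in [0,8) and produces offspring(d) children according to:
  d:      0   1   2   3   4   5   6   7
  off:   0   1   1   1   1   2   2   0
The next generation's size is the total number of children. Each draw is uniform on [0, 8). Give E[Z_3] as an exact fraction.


2

Outcome values over d=0..7: [0, 1, 1, 1, 1, 2, 2, 0]
Σy = 8, Σy² = 12, M = 8
μ = 8/8 = 1,  σ² = 12/8 − (1)² = 1/2
E[Z_0] = 2
E[Z_1] = 1·E[Z_0] = 2
E[Z_2] = 1·E[Z_1] = 2
E[Z_3] = 1·E[Z_2] = 2


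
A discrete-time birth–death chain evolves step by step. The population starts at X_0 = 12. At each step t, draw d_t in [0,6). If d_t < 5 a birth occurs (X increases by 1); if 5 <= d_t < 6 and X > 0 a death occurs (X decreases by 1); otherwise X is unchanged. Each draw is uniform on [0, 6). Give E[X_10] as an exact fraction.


56/3

X can drop by at most 1 per step and X_0 = 12 > T = 10, so X_t >= 12 − t >= 2 > 0 for every t <= 10: the floor at 0 (the 'and X > 0' condition) never binds. Hence X_10 = X_0 + Σ_{t<10} Y_t with i.i.d. increments Y_t = y(d_t) ∈ {+1, −1, 0}.
Outcome values over d=0..5: [1, 1, 1, 1, 1, -1]
Σy = 4, Σy² = 6, M = 6
μ = 4/6 = 2/3,  σ² = 6/6 − (2/3)² = 5/9
E[X_10] = 12 + 10·(2/3) = 56/3


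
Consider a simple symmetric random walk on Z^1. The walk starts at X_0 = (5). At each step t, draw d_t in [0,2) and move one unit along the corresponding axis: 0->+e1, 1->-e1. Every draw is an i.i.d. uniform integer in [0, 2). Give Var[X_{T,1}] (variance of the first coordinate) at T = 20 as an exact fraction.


Outcome values over d=0..1: [1, -1]
Σy = 0, Σy² = 2, M = 2
μ = 0/2 = 0,  σ² = 2/2 − (0)² = 1
Independent increments: Var[X_20] = 20·σ² = 20·(1) = 20

20


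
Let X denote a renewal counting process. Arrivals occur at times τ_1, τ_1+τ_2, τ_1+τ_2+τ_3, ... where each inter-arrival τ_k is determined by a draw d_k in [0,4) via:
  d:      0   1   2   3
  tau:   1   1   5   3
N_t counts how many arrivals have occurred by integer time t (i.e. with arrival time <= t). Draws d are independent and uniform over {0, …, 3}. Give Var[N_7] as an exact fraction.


Inter-arrival values over d=0..3: [1, 1, 5, 3]
Each d has probability 1/4, so the pmf of τ is: f(1) = 1/2, f(3) = 1/4, f(5) = 1/4
Let p_n(j) = P(N_n = j), with p_0 = [1]. Condition on τ_1: p_n(0) = P(τ > n), and for j >= 1, p_n(j) = Σ_{k<=n} f(k)·p_{n−k}(j−1)
p_1 = [1/2, 1/2]  (j = 0..1)
p_2 = [1/2, 1/4, 1/4]  (j = 0..2)
p_3 = [1/4, 1/2, 1/8, 1/8]  (j = 0..3)
p_4 = [1/4, 1/4, 3/8, 1/16, 1/16]  (j = 0..4)
p_5 = [0, 1/2, 3/16, 1/4, 1/32, 1/32]  (j = 0..5)
p_6 = [0, 3/16, 1/2, 1/8, 5/32, 1/64, 1/64]  (j = 0..6)
p_7 = [0, 3/16, 7/32, 13/32, 5/64, 3/32, 1/128, 1/128]  (j = 0..7)
E[N_7] = Σ j·p_7(j) = 349/128;  E[N_7²] = Σ j²·p_7(j) = 1149/128
Var[N_7] = 1149/128 − (349/128)² = 25271/16384

25271/16384


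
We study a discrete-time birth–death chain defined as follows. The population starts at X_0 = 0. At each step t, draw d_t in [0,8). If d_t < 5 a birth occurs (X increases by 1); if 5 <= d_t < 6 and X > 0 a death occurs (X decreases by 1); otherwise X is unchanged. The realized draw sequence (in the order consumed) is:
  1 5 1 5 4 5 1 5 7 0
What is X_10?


t=0: X=0, d=1 → birth, X_1=1
t=1: X=1, d=5 → death, X_2=0
t=2: X=0, d=1 → birth, X_3=1
t=3: X=1, d=5 → death, X_4=0
t=4: X=0, d=4 → birth, X_5=1
t=5: X=1, d=5 → death, X_6=0
t=6: X=0, d=1 → birth, X_7=1
t=7: X=1, d=5 → death, X_8=0
t=8: X=0, d=7 → hold, X_9=0
t=9: X=0, d=0 → birth, X_10=1

1


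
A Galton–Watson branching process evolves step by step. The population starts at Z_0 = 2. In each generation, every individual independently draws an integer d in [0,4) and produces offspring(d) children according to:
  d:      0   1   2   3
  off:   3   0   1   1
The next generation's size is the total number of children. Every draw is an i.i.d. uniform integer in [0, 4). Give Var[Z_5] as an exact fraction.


Outcome values over d=0..3: [3, 0, 1, 1]
Σy = 5, Σy² = 11, M = 4
μ = 5/4 = 5/4,  σ² = 11/4 − (5/4)² = 19/16
V_0 = 0, E_0 = 2
V_1 = 19/16·E_0 + (5/4)²·V_0 = 19/8;  E_1 = 5/2
V_2 = 19/16·E_1 + (5/4)²·V_1 = 855/128;  E_2 = 25/8
V_3 = 19/16·E_2 + (5/4)²·V_2 = 28975/2048;  E_3 = 125/32
V_4 = 19/16·E_3 + (5/4)²·V_3 = 876375/32768;  E_4 = 625/128
V_5 = 19/16·E_4 + (5/4)²·V_4 = 24949375/524288;  E_5 = 3125/512

24949375/524288


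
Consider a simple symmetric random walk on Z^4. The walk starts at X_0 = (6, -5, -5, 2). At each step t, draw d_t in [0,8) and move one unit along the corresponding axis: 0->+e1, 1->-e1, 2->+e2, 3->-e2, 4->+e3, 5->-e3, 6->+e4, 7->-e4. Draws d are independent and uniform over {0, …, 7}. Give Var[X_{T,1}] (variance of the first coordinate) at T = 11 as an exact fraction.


Outcome values over d=0..7: [1, -1, 0, 0, 0, 0, 0, 0]
Σy = 0, Σy² = 2, M = 8
μ = 0/8 = 0,  σ² = 2/8 − (0)² = 1/4
Independent increments: Var[X_11] = 11·σ² = 11·(1/4) = 11/4

11/4


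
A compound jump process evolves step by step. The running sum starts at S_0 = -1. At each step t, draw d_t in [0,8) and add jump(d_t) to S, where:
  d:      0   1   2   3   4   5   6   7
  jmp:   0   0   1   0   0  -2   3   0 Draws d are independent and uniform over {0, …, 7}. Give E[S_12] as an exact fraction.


2

Outcome values over d=0..7: [0, 0, 1, 0, 0, -2, 3, 0]
Σy = 2, Σy² = 14, M = 8
μ = 2/8 = 1/4,  σ² = 14/8 − (1/4)² = 27/16
E[S_12] = -1 + 12·(1/4) = 2


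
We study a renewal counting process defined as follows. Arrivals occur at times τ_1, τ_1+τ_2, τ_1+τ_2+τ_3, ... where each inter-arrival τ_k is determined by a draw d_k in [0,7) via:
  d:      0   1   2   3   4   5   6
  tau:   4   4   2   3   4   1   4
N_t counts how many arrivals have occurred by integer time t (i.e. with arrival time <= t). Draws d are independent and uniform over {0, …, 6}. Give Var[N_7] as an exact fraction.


370367236224/678223072849

Inter-arrival values over d=0..6: [4, 4, 2, 3, 4, 1, 4]
Each d has probability 1/7, so the pmf of τ is: f(1) = 1/7, f(2) = 1/7, f(3) = 1/7, f(4) = 4/7
Let p_n(j) = P(N_n = j), with p_0 = [1]. Condition on τ_1: p_n(0) = P(τ > n), and for j >= 1, p_n(j) = Σ_{k<=n} f(k)·p_{n−k}(j−1)
p_1 = [6/7, 1/7]  (j = 0..1)
p_2 = [5/7, 13/49, 1/49]  (j = 0..2)
p_3 = [4/7, 18/49, 20/343, 1/343]  (j = 0..3)
p_4 = [0, 43/49, 38/343, 27/2401, 1/2401]  (j = 0..4)
p_5 = [0, 33/49, 102/343, 65/2401, 34/16807, 1/16807]  (j = 0..5)
p_6 = [0, 24/49, 146/343, 188/2401, 99/16807, 41/117649, 1/117649]  (j = 0..6)
p_7 = [0, 16/49, 172/343, 366/2401, 44/2401, 20/16807, 48/823543, 1/823543]  (j = 0..7)
E[N_7] = Σ j·p_7(j) = 1537033/823543;  E[N_7²] = Σ j²·p_7(j) = 3318391/823543
Var[N_7] = 3318391/823543 − (1537033/823543)² = 370367236224/678223072849


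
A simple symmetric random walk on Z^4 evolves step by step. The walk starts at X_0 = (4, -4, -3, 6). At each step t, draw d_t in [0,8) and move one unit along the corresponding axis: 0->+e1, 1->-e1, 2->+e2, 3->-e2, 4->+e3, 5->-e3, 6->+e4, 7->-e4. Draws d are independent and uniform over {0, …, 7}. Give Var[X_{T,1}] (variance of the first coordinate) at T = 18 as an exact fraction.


9/2

Outcome values over d=0..7: [1, -1, 0, 0, 0, 0, 0, 0]
Σy = 0, Σy² = 2, M = 8
μ = 0/8 = 0,  σ² = 2/8 − (0)² = 1/4
Independent increments: Var[X_18] = 18·σ² = 18·(1/4) = 9/2


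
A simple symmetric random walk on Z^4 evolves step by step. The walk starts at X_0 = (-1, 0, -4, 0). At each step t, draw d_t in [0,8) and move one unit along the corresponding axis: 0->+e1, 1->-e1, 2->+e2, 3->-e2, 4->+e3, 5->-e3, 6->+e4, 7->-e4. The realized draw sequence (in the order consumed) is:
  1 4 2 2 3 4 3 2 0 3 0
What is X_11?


t=0: X=(-1, 0, -4, 0), d=1 → -e1, X_1=(-2, 0, -4, 0)
t=1: X=(-2, 0, -4, 0), d=4 → +e3, X_2=(-2, 0, -3, 0)
t=2: X=(-2, 0, -3, 0), d=2 → +e2, X_3=(-2, 1, -3, 0)
t=3: X=(-2, 1, -3, 0), d=2 → +e2, X_4=(-2, 2, -3, 0)
t=4: X=(-2, 2, -3, 0), d=3 → -e2, X_5=(-2, 1, -3, 0)
t=5: X=(-2, 1, -3, 0), d=4 → +e3, X_6=(-2, 1, -2, 0)
t=6: X=(-2, 1, -2, 0), d=3 → -e2, X_7=(-2, 0, -2, 0)
t=7: X=(-2, 0, -2, 0), d=2 → +e2, X_8=(-2, 1, -2, 0)
t=8: X=(-2, 1, -2, 0), d=0 → +e1, X_9=(-1, 1, -2, 0)
t=9: X=(-1, 1, -2, 0), d=3 → -e2, X_10=(-1, 0, -2, 0)
t=10: X=(-1, 0, -2, 0), d=0 → +e1, X_11=(0, 0, -2, 0)

(0, 0, -2, 0)


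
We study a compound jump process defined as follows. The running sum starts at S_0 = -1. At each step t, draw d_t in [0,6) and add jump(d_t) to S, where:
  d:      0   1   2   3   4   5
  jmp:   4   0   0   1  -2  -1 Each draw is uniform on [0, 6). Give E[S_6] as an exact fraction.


Outcome values over d=0..5: [4, 0, 0, 1, -2, -1]
Σy = 2, Σy² = 22, M = 6
μ = 2/6 = 1/3,  σ² = 22/6 − (1/3)² = 32/9
E[S_6] = -1 + 6·(1/3) = 1

1


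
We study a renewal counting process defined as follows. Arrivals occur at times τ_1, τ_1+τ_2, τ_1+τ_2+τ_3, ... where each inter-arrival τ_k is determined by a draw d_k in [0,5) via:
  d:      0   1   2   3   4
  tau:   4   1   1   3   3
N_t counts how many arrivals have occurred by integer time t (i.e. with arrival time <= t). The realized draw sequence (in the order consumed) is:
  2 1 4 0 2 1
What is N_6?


3

draw d_1=2: τ_1=1, arrival time A_1=1
draw d_2=1: τ_2=1, arrival time A_2=2
draw d_3=4: τ_3=3, arrival time A_3=5
draw d_4=0: τ_4=4, arrival time A_4=9
draw d_5=2: τ_5=1, arrival time A_5=10
draw d_6=1: τ_6=1, arrival time A_6=11
N_t over t=0..6: 0:0 1:1 2:2 3:2 4:2 5:3 6:3


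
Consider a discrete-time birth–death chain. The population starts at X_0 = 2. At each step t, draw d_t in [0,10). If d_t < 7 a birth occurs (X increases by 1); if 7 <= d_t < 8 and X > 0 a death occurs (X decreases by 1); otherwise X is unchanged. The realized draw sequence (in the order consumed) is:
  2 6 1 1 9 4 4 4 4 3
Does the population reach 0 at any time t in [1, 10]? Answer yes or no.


t=0: X=2, d=2 → birth, X_1=3
t=1: X=3, d=6 → birth, X_2=4
t=2: X=4, d=1 → birth, X_3=5
t=3: X=5, d=1 → birth, X_4=6
t=4: X=6, d=9 → hold, X_5=6
t=5: X=6, d=4 → birth, X_6=7
t=6: X=7, d=4 → birth, X_7=8
t=7: X=8, d=4 → birth, X_8=9
t=8: X=9, d=4 → birth, X_9=10
t=9: X=10, d=3 → birth, X_10=11

no


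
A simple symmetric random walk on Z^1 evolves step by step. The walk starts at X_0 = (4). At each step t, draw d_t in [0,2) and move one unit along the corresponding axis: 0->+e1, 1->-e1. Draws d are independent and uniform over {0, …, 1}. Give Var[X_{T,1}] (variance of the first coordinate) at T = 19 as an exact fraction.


19

Outcome values over d=0..1: [1, -1]
Σy = 0, Σy² = 2, M = 2
μ = 0/2 = 0,  σ² = 2/2 − (0)² = 1
Independent increments: Var[X_19] = 19·σ² = 19·(1) = 19


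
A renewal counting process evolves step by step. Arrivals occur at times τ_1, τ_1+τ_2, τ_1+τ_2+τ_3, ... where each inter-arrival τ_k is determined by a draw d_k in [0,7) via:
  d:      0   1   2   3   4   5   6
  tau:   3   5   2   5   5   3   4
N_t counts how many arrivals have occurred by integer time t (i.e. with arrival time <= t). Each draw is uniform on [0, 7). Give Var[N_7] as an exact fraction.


Inter-arrival values over d=0..6: [3, 5, 2, 5, 5, 3, 4]
Each d has probability 1/7, so the pmf of τ is: f(2) = 1/7, f(3) = 2/7, f(4) = 1/7, f(5) = 3/7
Let p_n(j) = P(N_n = j), with p_0 = [1]. Condition on τ_1: p_n(0) = P(τ > n), and for j >= 1, p_n(j) = Σ_{k<=n} f(k)·p_{n−k}(j−1)
p_1 = [1]  (j = 0)
p_2 = [6/7, 1/7]  (j = 0..1)
p_3 = [4/7, 3/7]  (j = 0..1)
p_4 = [3/7, 27/49, 1/49]  (j = 0..2)
p_5 = [0, 44/49, 5/49]  (j = 0..2)
p_6 = [0, 38/49, 76/343, 1/343]  (j = 0..3)
p_7 = [0, 4/7, 20/49, 1/49]  (j = 0..3)
E[N_7] = Σ j·p_7(j) = 71/49;  E[N_7²] = Σ j²·p_7(j) = 117/49
Var[N_7] = 117/49 − (71/49)² = 692/2401

692/2401


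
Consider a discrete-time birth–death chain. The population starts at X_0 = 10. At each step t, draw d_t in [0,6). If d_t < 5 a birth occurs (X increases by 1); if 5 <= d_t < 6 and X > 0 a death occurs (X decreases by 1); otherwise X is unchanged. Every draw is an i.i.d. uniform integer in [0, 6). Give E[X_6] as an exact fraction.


14

X can drop by at most 1 per step and X_0 = 10 > T = 6, so X_t >= 10 − t >= 4 > 0 for every t <= 6: the floor at 0 (the 'and X > 0' condition) never binds. Hence X_6 = X_0 + Σ_{t<6} Y_t with i.i.d. increments Y_t = y(d_t) ∈ {+1, −1, 0}.
Outcome values over d=0..5: [1, 1, 1, 1, 1, -1]
Σy = 4, Σy² = 6, M = 6
μ = 4/6 = 2/3,  σ² = 6/6 − (2/3)² = 5/9
E[X_6] = 10 + 6·(2/3) = 14


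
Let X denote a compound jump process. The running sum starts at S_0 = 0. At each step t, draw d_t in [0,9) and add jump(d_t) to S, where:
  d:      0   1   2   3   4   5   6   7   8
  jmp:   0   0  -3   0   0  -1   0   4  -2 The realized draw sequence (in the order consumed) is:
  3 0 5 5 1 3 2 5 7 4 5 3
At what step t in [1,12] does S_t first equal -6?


8

t=0: S=0, d=3, jump=0, S_1=0
t=1: S=0, d=0, jump=0, S_2=0
t=2: S=0, d=5, jump=-1, S_3=-1
t=3: S=-1, d=5, jump=-1, S_4=-2
t=4: S=-2, d=1, jump=0, S_5=-2
t=5: S=-2, d=3, jump=0, S_6=-2
t=6: S=-2, d=2, jump=-3, S_7=-5
t=7: S=-5, d=5, jump=-1, S_8=-6
t=8: S=-6, d=7, jump=4, S_9=-2
t=9: S=-2, d=4, jump=0, S_10=-2
t=10: S=-2, d=5, jump=-1, S_11=-3
t=11: S=-3, d=3, jump=0, S_12=-3


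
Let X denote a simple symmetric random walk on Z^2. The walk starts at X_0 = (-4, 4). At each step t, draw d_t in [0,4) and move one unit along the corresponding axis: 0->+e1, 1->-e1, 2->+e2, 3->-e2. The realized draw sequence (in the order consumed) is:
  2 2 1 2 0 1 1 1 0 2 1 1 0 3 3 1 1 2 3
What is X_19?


t=0: X=(-4, 4), d=2 → +e2, X_1=(-4, 5)
t=1: X=(-4, 5), d=2 → +e2, X_2=(-4, 6)
t=2: X=(-4, 6), d=1 → -e1, X_3=(-5, 6)
t=3: X=(-5, 6), d=2 → +e2, X_4=(-5, 7)
t=4: X=(-5, 7), d=0 → +e1, X_5=(-4, 7)
t=5: X=(-4, 7), d=1 → -e1, X_6=(-5, 7)
t=6: X=(-5, 7), d=1 → -e1, X_7=(-6, 7)
t=7: X=(-6, 7), d=1 → -e1, X_8=(-7, 7)
t=8: X=(-7, 7), d=0 → +e1, X_9=(-6, 7)
t=9: X=(-6, 7), d=2 → +e2, X_10=(-6, 8)
t=10: X=(-6, 8), d=1 → -e1, X_11=(-7, 8)
t=11: X=(-7, 8), d=1 → -e1, X_12=(-8, 8)
t=12: X=(-8, 8), d=0 → +e1, X_13=(-7, 8)
t=13: X=(-7, 8), d=3 → -e2, X_14=(-7, 7)
t=14: X=(-7, 7), d=3 → -e2, X_15=(-7, 6)
t=15: X=(-7, 6), d=1 → -e1, X_16=(-8, 6)
t=16: X=(-8, 6), d=1 → -e1, X_17=(-9, 6)
t=17: X=(-9, 6), d=2 → +e2, X_18=(-9, 7)
t=18: X=(-9, 7), d=3 → -e2, X_19=(-9, 6)

(-9, 6)


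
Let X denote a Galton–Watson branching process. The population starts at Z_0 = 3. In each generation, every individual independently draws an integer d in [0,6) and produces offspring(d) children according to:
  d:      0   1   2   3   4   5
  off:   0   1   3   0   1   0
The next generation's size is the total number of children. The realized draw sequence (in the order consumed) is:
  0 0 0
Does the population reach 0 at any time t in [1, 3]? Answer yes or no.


gen 0: Z_0=3, draws=[0, 0, 0], offspring=[0, 0, 0], Z_1=0
gen 1: Z_1=0, draws=[], offspring=[], Z_2=0
gen 2: Z_2=0, draws=[], offspring=[], Z_3=0

yes


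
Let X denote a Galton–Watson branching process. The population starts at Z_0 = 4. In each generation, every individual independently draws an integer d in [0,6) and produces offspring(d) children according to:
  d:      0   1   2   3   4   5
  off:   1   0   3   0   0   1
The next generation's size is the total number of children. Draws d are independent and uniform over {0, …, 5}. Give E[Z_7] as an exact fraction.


78125/69984

Outcome values over d=0..5: [1, 0, 3, 0, 0, 1]
Σy = 5, Σy² = 11, M = 6
μ = 5/6 = 5/6,  σ² = 11/6 − (5/6)² = 41/36
E[Z_0] = 4
E[Z_1] = 5/6·E[Z_0] = 10/3
E[Z_2] = 5/6·E[Z_1] = 25/9
E[Z_3] = 5/6·E[Z_2] = 125/54
E[Z_4] = 5/6·E[Z_3] = 625/324
E[Z_5] = 5/6·E[Z_4] = 3125/1944
E[Z_6] = 5/6·E[Z_5] = 15625/11664
E[Z_7] = 5/6·E[Z_6] = 78125/69984


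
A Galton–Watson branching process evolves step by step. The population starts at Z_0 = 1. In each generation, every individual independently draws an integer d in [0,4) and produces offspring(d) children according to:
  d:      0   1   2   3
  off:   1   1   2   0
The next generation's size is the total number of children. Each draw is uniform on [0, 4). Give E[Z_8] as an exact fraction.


1

Outcome values over d=0..3: [1, 1, 2, 0]
Σy = 4, Σy² = 6, M = 4
μ = 4/4 = 1,  σ² = 6/4 − (1)² = 1/2
E[Z_0] = 1
E[Z_1] = 1·E[Z_0] = 1
E[Z_2] = 1·E[Z_1] = 1
E[Z_3] = 1·E[Z_2] = 1
E[Z_4] = 1·E[Z_3] = 1
E[Z_5] = 1·E[Z_4] = 1
E[Z_6] = 1·E[Z_5] = 1
E[Z_7] = 1·E[Z_6] = 1
E[Z_8] = 1·E[Z_7] = 1


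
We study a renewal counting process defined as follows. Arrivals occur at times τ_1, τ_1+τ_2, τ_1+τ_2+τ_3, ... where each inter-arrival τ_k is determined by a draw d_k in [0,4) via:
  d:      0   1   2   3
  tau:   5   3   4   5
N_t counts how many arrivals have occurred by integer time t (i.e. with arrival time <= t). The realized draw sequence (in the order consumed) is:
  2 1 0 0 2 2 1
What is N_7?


2

draw d_1=2: τ_1=4, arrival time A_1=4
draw d_2=1: τ_2=3, arrival time A_2=7
draw d_3=0: τ_3=5, arrival time A_3=12
draw d_4=0: τ_4=5, arrival time A_4=17
draw d_5=2: τ_5=4, arrival time A_5=21
draw d_6=2: τ_6=4, arrival time A_6=25
draw d_7=1: τ_7=3, arrival time A_7=28
N_t over t=0..7: 0:0 1:0 2:0 3:0 4:1 5:1 6:1 7:2


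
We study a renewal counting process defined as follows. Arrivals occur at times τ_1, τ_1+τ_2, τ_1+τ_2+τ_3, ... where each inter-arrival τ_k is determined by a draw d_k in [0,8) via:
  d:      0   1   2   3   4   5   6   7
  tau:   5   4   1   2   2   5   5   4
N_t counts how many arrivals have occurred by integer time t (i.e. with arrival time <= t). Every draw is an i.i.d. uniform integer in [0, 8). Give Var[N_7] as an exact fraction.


2297658264431/4398046511104

Inter-arrival values over d=0..7: [5, 4, 1, 2, 2, 5, 5, 4]
Each d has probability 1/8, so the pmf of τ is: f(1) = 1/8, f(2) = 1/4, f(4) = 1/4, f(5) = 3/8
Let p_n(j) = P(N_n = j), with p_0 = [1]. Condition on τ_1: p_n(0) = P(τ > n), and for j >= 1, p_n(j) = Σ_{k<=n} f(k)·p_{n−k}(j−1)
p_1 = [7/8, 1/8]  (j = 0..1)
p_2 = [5/8, 23/64, 1/64]  (j = 0..2)
p_3 = [5/8, 19/64, 39/512, 1/512]  (j = 0..3)
p_4 = [3/8, 31/64, 65/512, 55/4096, 1/4096]  (j = 0..4)
p_5 = [0, 51/64, 85/512, 143/4096, 71/32768, 1/32768]  (j = 0..5)
p_6 = [0, 37/64, 183/512, 231/4096, 253/32768, 87/262144, 1/262144]  (j = 0..6)
p_7 = [0, 25/64, 123/256, 455/4096, 533/32768, 395/262144, 103/2097152, 1/2097152]  (j = 0..7)
E[N_7] = Σ j·p_7(j) = 3686185/2097152;  E[N_7²] = Σ j²·p_7(j) = 7574853/2097152
Var[N_7] = 7574853/2097152 − (3686185/2097152)² = 2297658264431/4398046511104


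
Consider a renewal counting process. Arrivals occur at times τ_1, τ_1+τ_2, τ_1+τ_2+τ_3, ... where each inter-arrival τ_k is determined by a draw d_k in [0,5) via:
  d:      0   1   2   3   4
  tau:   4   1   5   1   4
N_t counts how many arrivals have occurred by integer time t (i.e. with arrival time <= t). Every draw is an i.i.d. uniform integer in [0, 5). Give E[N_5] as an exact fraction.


4937/3125

Inter-arrival values over d=0..4: [4, 1, 5, 1, 4]
Each d has probability 1/5, so the pmf of τ is: f(1) = 2/5, f(4) = 2/5, f(5) = 1/5
Renewal equation for m(n) = E[N_n]: condition on τ_1 = k (if k <= n, one arrival plus a fresh copy on the remaining n−k steps): m(n) = F(n) + Σ_{k<=n} f(k)·m(n−k), where F(n) = P(τ <= n) and m(0) = 0
m(1) = F(1) = 2/5
m(2) = F(2) + f(1)·m(1) = 2/5 + 2/5·2/5 = 14/25
m(3) = F(3) + f(1)·m(2) = 2/5 + 2/5·14/25 = 78/125
m(4) = F(4) + f(1)·m(3) = 4/5 + 2/5·78/125 = 656/625
m(5) = F(5) + f(1)·m(4) + f(4)·m(1) = 1 + 2/5·656/625 + 2/5·2/5 = 4937/3125
E[N_5] = m(5) = 4937/3125


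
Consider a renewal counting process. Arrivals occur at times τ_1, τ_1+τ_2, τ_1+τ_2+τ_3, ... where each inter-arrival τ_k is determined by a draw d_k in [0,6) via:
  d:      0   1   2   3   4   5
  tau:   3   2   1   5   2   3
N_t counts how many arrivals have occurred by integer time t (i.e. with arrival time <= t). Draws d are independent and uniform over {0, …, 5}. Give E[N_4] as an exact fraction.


1591/1296

Inter-arrival values over d=0..5: [3, 2, 1, 5, 2, 3]
Each d has probability 1/6, so the pmf of τ is: f(1) = 1/6, f(2) = 1/3, f(3) = 1/3, f(5) = 1/6
Renewal equation for m(n) = E[N_n]: condition on τ_1 = k (if k <= n, one arrival plus a fresh copy on the remaining n−k steps): m(n) = F(n) + Σ_{k<=n} f(k)·m(n−k), where F(n) = P(τ <= n) and m(0) = 0
m(1) = F(1) = 1/6
m(2) = F(2) + f(1)·m(1) = 1/2 + 1/6·1/6 = 19/36
m(3) = F(3) + f(1)·m(2) + f(2)·m(1) = 5/6 + 1/6·19/36 + 1/3·1/6 = 211/216
m(4) = F(4) + f(1)·m(3) + f(2)·m(2) + f(3)·m(1) = 5/6 + 1/6·211/216 + 1/3·19/36 + 1/3·1/6 = 1591/1296
E[N_4] = m(4) = 1591/1296


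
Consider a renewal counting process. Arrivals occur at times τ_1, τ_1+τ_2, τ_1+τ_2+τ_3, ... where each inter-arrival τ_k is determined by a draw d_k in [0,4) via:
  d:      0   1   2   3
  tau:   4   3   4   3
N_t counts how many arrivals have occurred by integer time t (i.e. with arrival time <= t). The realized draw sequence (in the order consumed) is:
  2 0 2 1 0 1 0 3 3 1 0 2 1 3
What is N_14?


draw d_1=2: τ_1=4, arrival time A_1=4
draw d_2=0: τ_2=4, arrival time A_2=8
draw d_3=2: τ_3=4, arrival time A_3=12
draw d_4=1: τ_4=3, arrival time A_4=15
draw d_5=0: τ_5=4, arrival time A_5=19
draw d_6=1: τ_6=3, arrival time A_6=22
draw d_7=0: τ_7=4, arrival time A_7=26
draw d_8=3: τ_8=3, arrival time A_8=29
draw d_9=3: τ_9=3, arrival time A_9=32
draw d_10=1: τ_10=3, arrival time A_10=35
draw d_11=0: τ_11=4, arrival time A_11=39
draw d_12=2: τ_12=4, arrival time A_12=43
draw d_13=1: τ_13=3, arrival time A_13=46
draw d_14=3: τ_14=3, arrival time A_14=49
N_t over t=0..14: 0:0 1:0 2:0 3:0 4:1 5:1 6:1 7:1 8:2 9:2 10:2 11:2 12:3 13:3 14:3

3


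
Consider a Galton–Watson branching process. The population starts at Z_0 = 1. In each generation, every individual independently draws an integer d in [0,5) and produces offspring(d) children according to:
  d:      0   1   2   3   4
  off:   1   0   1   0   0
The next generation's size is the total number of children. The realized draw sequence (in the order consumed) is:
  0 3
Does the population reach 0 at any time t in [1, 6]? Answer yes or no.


yes

gen 0: Z_0=1, draws=[0], offspring=[1], Z_1=1
gen 1: Z_1=1, draws=[3], offspring=[0], Z_2=0
gen 2: Z_2=0, draws=[], offspring=[], Z_3=0
gen 3: Z_3=0, draws=[], offspring=[], Z_4=0
gen 4: Z_4=0, draws=[], offspring=[], Z_5=0
gen 5: Z_5=0, draws=[], offspring=[], Z_6=0


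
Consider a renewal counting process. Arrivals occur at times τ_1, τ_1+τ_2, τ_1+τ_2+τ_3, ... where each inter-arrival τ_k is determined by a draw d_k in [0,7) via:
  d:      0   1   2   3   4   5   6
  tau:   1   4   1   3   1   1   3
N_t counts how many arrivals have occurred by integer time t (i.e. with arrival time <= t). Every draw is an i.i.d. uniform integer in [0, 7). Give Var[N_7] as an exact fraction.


1029340185648/678223072849

Inter-arrival values over d=0..6: [1, 4, 1, 3, 1, 1, 3]
Each d has probability 1/7, so the pmf of τ is: f(1) = 4/7, f(3) = 2/7, f(4) = 1/7
Let p_n(j) = P(N_n = j), with p_0 = [1]. Condition on τ_1: p_n(0) = P(τ > n), and for j >= 1, p_n(j) = Σ_{k<=n} f(k)·p_{n−k}(j−1)
p_1 = [3/7, 4/7]  (j = 0..1)
p_2 = [3/7, 12/49, 16/49]  (j = 0..2)
p_3 = [1/7, 26/49, 48/343, 64/343]  (j = 0..3)
p_4 = [0, 17/49, 160/343, 192/2401, 256/2401]  (j = 0..4)
p_5 = [0, 9/49, 120/343, 864/2401, 768/16807, 1024/16807]  (j = 0..5)
p_6 = [0, 5/49, 100/343, 688/2401, 4352/16807, 3072/117649, 4096/117649]  (j = 0..6)
p_7 = [0, 1/49, 80/343, 768/2401, 512/2401, 20992/117649, 12288/823543, 16384/823543]  (j = 0..7)
E[N_7] = Σ j·p_7(j) = 2816839/823543;  E[N_7²] = Σ j²·p_7(j) = 10884583/823543
Var[N_7] = 10884583/823543 − (2816839/823543)² = 1029340185648/678223072849


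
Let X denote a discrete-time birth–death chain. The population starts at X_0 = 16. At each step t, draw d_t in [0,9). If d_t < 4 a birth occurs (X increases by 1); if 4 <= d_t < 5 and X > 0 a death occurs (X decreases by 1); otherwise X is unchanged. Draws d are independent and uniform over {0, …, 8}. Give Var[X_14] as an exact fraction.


56/9

X can drop by at most 1 per step and X_0 = 16 > T = 14, so X_t >= 16 − t >= 2 > 0 for every t <= 14: the floor at 0 (the 'and X > 0' condition) never binds. Hence X_14 = X_0 + Σ_{t<14} Y_t with i.i.d. increments Y_t = y(d_t) ∈ {+1, −1, 0}.
Outcome values over d=0..8: [1, 1, 1, 1, -1, 0, 0, 0, 0]
Σy = 3, Σy² = 5, M = 9
μ = 3/9 = 1/3,  σ² = 5/9 − (1/3)² = 4/9
Independent increments: Var[X_14] = 14·σ² = 14·(4/9) = 56/9


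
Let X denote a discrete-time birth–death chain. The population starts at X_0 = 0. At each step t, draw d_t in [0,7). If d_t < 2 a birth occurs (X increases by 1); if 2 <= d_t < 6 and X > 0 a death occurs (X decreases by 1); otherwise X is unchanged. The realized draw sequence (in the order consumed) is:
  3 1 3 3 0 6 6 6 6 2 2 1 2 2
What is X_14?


t=0: X=0, d=3 → hold, X_1=0
t=1: X=0, d=1 → birth, X_2=1
t=2: X=1, d=3 → death, X_3=0
t=3: X=0, d=3 → hold, X_4=0
t=4: X=0, d=0 → birth, X_5=1
t=5: X=1, d=6 → hold, X_6=1
t=6: X=1, d=6 → hold, X_7=1
t=7: X=1, d=6 → hold, X_8=1
t=8: X=1, d=6 → hold, X_9=1
t=9: X=1, d=2 → death, X_10=0
t=10: X=0, d=2 → hold, X_11=0
t=11: X=0, d=1 → birth, X_12=1
t=12: X=1, d=2 → death, X_13=0
t=13: X=0, d=2 → hold, X_14=0

0


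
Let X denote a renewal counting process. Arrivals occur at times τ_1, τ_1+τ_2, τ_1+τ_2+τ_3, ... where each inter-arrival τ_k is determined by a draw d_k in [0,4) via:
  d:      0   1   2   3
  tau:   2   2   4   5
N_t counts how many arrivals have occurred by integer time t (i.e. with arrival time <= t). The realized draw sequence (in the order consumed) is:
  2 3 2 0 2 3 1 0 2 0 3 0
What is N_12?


2

draw d_1=2: τ_1=4, arrival time A_1=4
draw d_2=3: τ_2=5, arrival time A_2=9
draw d_3=2: τ_3=4, arrival time A_3=13
draw d_4=0: τ_4=2, arrival time A_4=15
draw d_5=2: τ_5=4, arrival time A_5=19
draw d_6=3: τ_6=5, arrival time A_6=24
draw d_7=1: τ_7=2, arrival time A_7=26
draw d_8=0: τ_8=2, arrival time A_8=28
draw d_9=2: τ_9=4, arrival time A_9=32
draw d_10=0: τ_10=2, arrival time A_10=34
draw d_11=3: τ_11=5, arrival time A_11=39
draw d_12=0: τ_12=2, arrival time A_12=41
N_t over t=0..12: 0:0 1:0 2:0 3:0 4:1 5:1 6:1 7:1 8:1 9:2 10:2 11:2 12:2


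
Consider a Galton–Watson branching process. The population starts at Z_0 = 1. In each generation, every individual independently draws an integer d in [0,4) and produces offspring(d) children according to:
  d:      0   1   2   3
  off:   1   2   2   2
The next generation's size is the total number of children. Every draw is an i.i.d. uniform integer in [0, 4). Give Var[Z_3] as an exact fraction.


13671/4096

Outcome values over d=0..3: [1, 2, 2, 2]
Σy = 7, Σy² = 13, M = 4
μ = 7/4 = 7/4,  σ² = 13/4 − (7/4)² = 3/16
V_0 = 0, E_0 = 1
V_1 = 3/16·E_0 + (7/4)²·V_0 = 3/16;  E_1 = 7/4
V_2 = 3/16·E_1 + (7/4)²·V_1 = 231/256;  E_2 = 49/16
V_3 = 3/16·E_2 + (7/4)²·V_2 = 13671/4096;  E_3 = 343/64


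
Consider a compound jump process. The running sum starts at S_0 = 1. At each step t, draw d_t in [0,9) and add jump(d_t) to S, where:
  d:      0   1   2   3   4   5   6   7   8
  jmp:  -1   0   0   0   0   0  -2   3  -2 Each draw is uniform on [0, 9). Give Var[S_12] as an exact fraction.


Outcome values over d=0..8: [-1, 0, 0, 0, 0, 0, -2, 3, -2]
Σy = -2, Σy² = 18, M = 9
μ = -2/9 = -2/9,  σ² = 18/9 − (-2/9)² = 158/81
Independent increments: Var[S_12] = 12·σ² = 12·(158/81) = 632/27

632/27


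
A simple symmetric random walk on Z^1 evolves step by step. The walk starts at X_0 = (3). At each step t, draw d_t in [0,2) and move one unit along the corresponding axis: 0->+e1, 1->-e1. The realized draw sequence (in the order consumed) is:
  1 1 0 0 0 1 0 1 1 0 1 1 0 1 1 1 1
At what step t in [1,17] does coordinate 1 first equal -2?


t=0: X=(3), d=1 → -e1, X_1=(2)
t=1: X=(2), d=1 → -e1, X_2=(1)
t=2: X=(1), d=0 → +e1, X_3=(2)
t=3: X=(2), d=0 → +e1, X_4=(3)
t=4: X=(3), d=0 → +e1, X_5=(4)
t=5: X=(4), d=1 → -e1, X_6=(3)
t=6: X=(3), d=0 → +e1, X_7=(4)
t=7: X=(4), d=1 → -e1, X_8=(3)
t=8: X=(3), d=1 → -e1, X_9=(2)
t=9: X=(2), d=0 → +e1, X_10=(3)
t=10: X=(3), d=1 → -e1, X_11=(2)
t=11: X=(2), d=1 → -e1, X_12=(1)
t=12: X=(1), d=0 → +e1, X_13=(2)
t=13: X=(2), d=1 → -e1, X_14=(1)
t=14: X=(1), d=1 → -e1, X_15=(0)
t=15: X=(0), d=1 → -e1, X_16=(-1)
t=16: X=(-1), d=1 → -e1, X_17=(-2)

17
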